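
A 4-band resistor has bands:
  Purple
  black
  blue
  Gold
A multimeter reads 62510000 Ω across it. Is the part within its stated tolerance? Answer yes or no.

no

Violet → 7 (first significant figure)
Black → 0 (second significant figure)
Blue → ×10^6 multiplier
Gold → ±5% tolerance
70 × 1000000 = 70000000 Ω
Allowed range: 66500000 Ω to 73500000 Ω.
62510000 Ω lies outside that range.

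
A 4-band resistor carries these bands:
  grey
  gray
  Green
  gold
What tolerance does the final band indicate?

±5%

The last band, gold, is the tolerance band.
Gold corresponds to ±5%.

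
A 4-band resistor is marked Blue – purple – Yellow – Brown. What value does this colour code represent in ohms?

670000 Ω

Blue → 6 (first significant figure)
Violet → 7 (second significant figure)
Yellow → ×10^4 multiplier
67 × 10000 = 670000 Ω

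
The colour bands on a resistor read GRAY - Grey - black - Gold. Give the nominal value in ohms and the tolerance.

88 Ω ±5%

Grey → 8 (first significant figure)
Grey → 8 (second significant figure)
Black → ×1 multiplier
Gold → ±5% tolerance
88 × 1 = 88 Ω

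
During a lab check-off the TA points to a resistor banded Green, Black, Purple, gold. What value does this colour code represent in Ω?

Green → 5 (first significant figure)
Black → 0 (second significant figure)
Violet → ×10^7 multiplier
50 × 10000000 = 500000000 Ω

500000000 Ω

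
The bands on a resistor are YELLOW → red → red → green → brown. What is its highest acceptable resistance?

42622000 Ω

Yellow → 4 (first significant figure)
Red → 2 (second significant figure)
Red → 2 (third significant figure)
Green → ×10^5 multiplier
Brown → ±1% tolerance
422 × 100000 = 42200000 Ω
Highest = 42200000 × (1 + 1/100) = 42622000 Ω.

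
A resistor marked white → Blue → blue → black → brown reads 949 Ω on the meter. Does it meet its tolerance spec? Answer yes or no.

White → 9 (first significant figure)
Blue → 6 (second significant figure)
Blue → 6 (third significant figure)
Black → ×1 multiplier
Brown → ±1% tolerance
966 × 1 = 966 Ω
Allowed range: 956.34 Ω to 975.66 Ω.
949 Ω lies outside that range.

no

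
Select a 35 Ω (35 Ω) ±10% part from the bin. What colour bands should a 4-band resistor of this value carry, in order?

35 Ω = 35 × 10^0.
3 → orange
5 → green
Multiplier 10^0 → black.
±10% tolerance → silver.

orange, green, black, silver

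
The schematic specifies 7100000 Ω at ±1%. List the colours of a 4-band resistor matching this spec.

7100000 Ω = 71 × 10^5.
7 → violet
1 → brown
Multiplier 10^5 → green.
±1% tolerance → brown.

violet, brown, green, brown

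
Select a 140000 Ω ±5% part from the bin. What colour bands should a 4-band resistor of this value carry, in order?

brown, yellow, yellow, gold

140000 Ω = 14 × 10^4.
1 → brown
4 → yellow
Multiplier 10^4 → yellow.
±5% tolerance → gold.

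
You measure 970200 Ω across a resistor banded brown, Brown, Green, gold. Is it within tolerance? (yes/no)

no

Brown → 1 (first significant figure)
Brown → 1 (second significant figure)
Green → ×10^5 multiplier
Gold → ±5% tolerance
11 × 100000 = 1100000 Ω
Allowed range: 1045000 Ω to 1155000 Ω.
970200 Ω lies outside that range.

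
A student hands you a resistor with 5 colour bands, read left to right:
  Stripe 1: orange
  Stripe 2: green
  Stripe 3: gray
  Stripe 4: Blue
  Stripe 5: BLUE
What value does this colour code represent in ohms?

358000000 Ω

Orange → 3 (first significant figure)
Green → 5 (second significant figure)
Grey → 8 (third significant figure)
Blue → ×10^6 multiplier
358 × 1000000 = 358000000 Ω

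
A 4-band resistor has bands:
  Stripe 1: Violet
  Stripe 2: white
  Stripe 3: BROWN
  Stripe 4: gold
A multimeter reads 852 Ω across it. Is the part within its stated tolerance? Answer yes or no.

Violet → 7 (first significant figure)
White → 9 (second significant figure)
Brown → ×10 multiplier
Gold → ±5% tolerance
79 × 10 = 790 Ω
Allowed range: 750.5 Ω to 829.5 Ω.
852 Ω lies outside that range.

no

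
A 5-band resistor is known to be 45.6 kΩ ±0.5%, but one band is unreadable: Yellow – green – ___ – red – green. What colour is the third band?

45600 Ω = 456 × 10^2.
The third band gives digit 6 of the significand, and 6 is blue.

blue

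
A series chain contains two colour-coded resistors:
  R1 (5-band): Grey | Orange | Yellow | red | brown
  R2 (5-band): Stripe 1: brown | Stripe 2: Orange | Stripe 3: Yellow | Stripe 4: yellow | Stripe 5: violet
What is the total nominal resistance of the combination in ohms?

1423400 Ω

R1: grey, orange, yellow → 834; red ×10^2 → 83400 Ω.
R2: brown, orange, yellow → 134; yellow ×10^4 → 1340000 Ω.
Series: 83400 + 1340000 = 1423400 Ω.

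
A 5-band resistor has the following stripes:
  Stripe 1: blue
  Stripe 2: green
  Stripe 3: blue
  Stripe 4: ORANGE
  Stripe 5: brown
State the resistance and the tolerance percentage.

656000 Ω ±1%

Blue → 6 (first significant figure)
Green → 5 (second significant figure)
Blue → 6 (third significant figure)
Orange → ×10^3 multiplier
Brown → ±1% tolerance
656 × 1000 = 656000 Ω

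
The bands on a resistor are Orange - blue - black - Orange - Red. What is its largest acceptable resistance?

367200 Ω

Orange → 3 (first significant figure)
Blue → 6 (second significant figure)
Black → 0 (third significant figure)
Orange → ×10^3 multiplier
Red → ±2% tolerance
360 × 1000 = 360000 Ω
Largest = 360000 × (1 + 2/100) = 367200 Ω.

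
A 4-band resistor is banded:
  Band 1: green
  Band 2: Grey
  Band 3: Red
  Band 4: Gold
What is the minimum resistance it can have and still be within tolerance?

Green → 5 (first significant figure)
Grey → 8 (second significant figure)
Red → ×10^2 multiplier
Gold → ±5% tolerance
58 × 100 = 5800 Ω
Minimum = 5800 × (1 − 5/100) = 5510 Ω.

5510 Ω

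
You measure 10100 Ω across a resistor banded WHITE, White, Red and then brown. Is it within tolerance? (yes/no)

White → 9 (first significant figure)
White → 9 (second significant figure)
Red → ×10^2 multiplier
Brown → ±1% tolerance
99 × 100 = 9900 Ω
Allowed range: 9801 Ω to 9999 Ω.
10100 Ω lies outside that range.

no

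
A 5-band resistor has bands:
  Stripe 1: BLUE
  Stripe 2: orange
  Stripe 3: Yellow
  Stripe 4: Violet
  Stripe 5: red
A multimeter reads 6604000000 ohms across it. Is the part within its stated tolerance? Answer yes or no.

no

Blue → 6 (first significant figure)
Orange → 3 (second significant figure)
Yellow → 4 (third significant figure)
Violet → ×10^7 multiplier
Red → ±2% tolerance
634 × 10000000 = 6340000000 Ω
Allowed range: 6213200000 Ω to 6466800000 Ω.
6604000000 ohms lies outside that range.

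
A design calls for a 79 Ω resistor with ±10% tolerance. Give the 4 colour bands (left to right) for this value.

violet, white, black, silver

79 Ω = 79 × 10^0.
7 → violet
9 → white
Multiplier 10^0 → black.
±10% tolerance → silver.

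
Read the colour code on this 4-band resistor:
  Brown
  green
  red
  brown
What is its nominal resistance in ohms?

1500 Ω

Brown → 1 (first significant figure)
Green → 5 (second significant figure)
Red → ×10^2 multiplier
15 × 100 = 1500 Ω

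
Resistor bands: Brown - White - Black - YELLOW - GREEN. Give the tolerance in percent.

±0.5%

The last band, green, is the tolerance band.
Green corresponds to ±0.5%.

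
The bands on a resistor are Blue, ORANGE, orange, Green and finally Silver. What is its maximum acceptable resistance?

Blue → 6 (first significant figure)
Orange → 3 (second significant figure)
Orange → 3 (third significant figure)
Green → ×10^5 multiplier
Silver → ±10% tolerance
633 × 100000 = 63300000 Ω
Maximum = 63300000 × (1 + 10/100) = 69630000 Ω.

69630000 Ω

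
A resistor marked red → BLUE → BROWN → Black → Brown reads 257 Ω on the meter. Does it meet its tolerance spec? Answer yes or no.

no

Red → 2 (first significant figure)
Blue → 6 (second significant figure)
Brown → 1 (third significant figure)
Black → ×1 multiplier
Brown → ±1% tolerance
261 × 1 = 261 Ω
Allowed range: 258.39 Ω to 263.61 Ω.
257 Ω lies outside that range.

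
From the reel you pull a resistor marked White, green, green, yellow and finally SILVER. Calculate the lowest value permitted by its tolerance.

8595000 Ω

White → 9 (first significant figure)
Green → 5 (second significant figure)
Green → 5 (third significant figure)
Yellow → ×10^4 multiplier
Silver → ±10% tolerance
955 × 10000 = 9550000 Ω
Lowest = 9550000 × (1 − 10/100) = 8595000 Ω.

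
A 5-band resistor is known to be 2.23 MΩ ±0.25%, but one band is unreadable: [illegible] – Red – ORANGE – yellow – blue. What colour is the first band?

red

2230000 Ω = 223 × 10^4.
The first band gives digit 2 of the significand, and 2 is red.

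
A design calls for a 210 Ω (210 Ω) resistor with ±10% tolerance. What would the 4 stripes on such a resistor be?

red, brown, brown, silver

210 Ω = 21 × 10^1.
2 → red
1 → brown
Multiplier 10^1 → brown.
±10% tolerance → silver.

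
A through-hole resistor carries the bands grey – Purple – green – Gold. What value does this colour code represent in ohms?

8700000 Ω

Grey → 8 (first significant figure)
Violet → 7 (second significant figure)
Green → ×10^5 multiplier
87 × 100000 = 8700000 Ω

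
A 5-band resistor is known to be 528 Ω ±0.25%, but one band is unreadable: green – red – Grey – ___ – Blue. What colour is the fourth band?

black

528 Ω = 528 × 10^0.
The fourth band is the multiplier, 10^0, which is black.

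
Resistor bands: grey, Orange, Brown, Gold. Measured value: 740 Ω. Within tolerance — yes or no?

Grey → 8 (first significant figure)
Orange → 3 (second significant figure)
Brown → ×10 multiplier
Gold → ±5% tolerance
83 × 10 = 830 Ω
Allowed range: 788.5 Ω to 871.5 Ω.
740 Ω lies outside that range.

no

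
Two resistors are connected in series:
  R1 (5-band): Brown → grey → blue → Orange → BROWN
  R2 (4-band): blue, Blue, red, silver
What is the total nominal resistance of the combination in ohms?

R1: brown, grey, blue → 186; orange ×10^3 → 186000 Ω.
R2: blue, blue → 66; red ×10^2 → 6600 Ω.
Series: 186000 + 6600 = 192600 Ω.

192600 Ω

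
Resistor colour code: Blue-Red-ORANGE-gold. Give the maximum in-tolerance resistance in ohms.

Blue → 6 (first significant figure)
Red → 2 (second significant figure)
Orange → ×10^3 multiplier
Gold → ±5% tolerance
62 × 1000 = 62000 Ω
Maximum = 62000 × (1 + 5/100) = 65100 Ω.

65100 Ω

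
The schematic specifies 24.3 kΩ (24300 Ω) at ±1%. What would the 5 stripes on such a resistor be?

red, yellow, orange, red, brown

24300 Ω = 243 × 10^2.
2 → red
4 → yellow
3 → orange
Multiplier 10^2 → red.
±1% tolerance → brown.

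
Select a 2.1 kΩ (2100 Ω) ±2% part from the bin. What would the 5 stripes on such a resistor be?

2100 Ω = 210 × 10^1.
2 → red
1 → brown
0 → black
Multiplier 10^1 → brown.
±2% tolerance → red.

red, brown, black, brown, red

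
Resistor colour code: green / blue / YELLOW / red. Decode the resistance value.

560000 Ω

Green → 5 (first significant figure)
Blue → 6 (second significant figure)
Yellow → ×10^4 multiplier
56 × 10000 = 560000 Ω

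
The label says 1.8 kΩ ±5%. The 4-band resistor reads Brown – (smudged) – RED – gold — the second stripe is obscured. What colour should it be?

1800 Ω = 18 × 10^2.
The second band gives digit 8 of the significand, and 8 is grey.

grey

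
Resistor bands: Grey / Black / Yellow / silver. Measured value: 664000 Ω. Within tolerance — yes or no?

Grey → 8 (first significant figure)
Black → 0 (second significant figure)
Yellow → ×10^4 multiplier
Silver → ±10% tolerance
80 × 10000 = 800000 Ω
Allowed range: 720000 Ω to 880000 Ω.
664000 Ω lies outside that range.

no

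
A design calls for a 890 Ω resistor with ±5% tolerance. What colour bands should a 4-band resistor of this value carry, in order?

890 Ω = 89 × 10^1.
8 → grey
9 → white
Multiplier 10^1 → brown.
±5% tolerance → gold.

grey, white, brown, gold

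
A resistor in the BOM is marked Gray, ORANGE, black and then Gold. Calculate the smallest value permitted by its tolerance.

Grey → 8 (first significant figure)
Orange → 3 (second significant figure)
Black → ×1 multiplier
Gold → ±5% tolerance
83 × 1 = 83 Ω
Smallest = 83 × (1 − 5/100) = 78.85 Ω.

78.85 Ω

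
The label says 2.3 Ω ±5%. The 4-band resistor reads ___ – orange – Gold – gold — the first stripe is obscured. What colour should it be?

red

2.3 Ω = 23 × 10^-1.
The first band gives digit 2 of the significand, and 2 is red.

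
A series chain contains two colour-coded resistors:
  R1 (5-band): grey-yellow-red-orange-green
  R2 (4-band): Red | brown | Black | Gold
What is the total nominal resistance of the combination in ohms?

842021 Ω

R1: grey, yellow, red → 842; orange ×10^3 → 842000 Ω.
R2: red, brown → 21; black ×1 → 21 Ω.
Series: 842000 + 21 = 842021 Ω.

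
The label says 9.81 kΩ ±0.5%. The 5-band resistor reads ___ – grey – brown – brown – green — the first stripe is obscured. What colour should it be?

9810 Ω = 981 × 10^1.
The first band gives digit 9 of the significand, and 9 is white.

white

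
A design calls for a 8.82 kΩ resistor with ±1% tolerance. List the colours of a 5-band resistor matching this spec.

8820 Ω = 882 × 10^1.
8 → grey
8 → grey
2 → red
Multiplier 10^1 → brown.
±1% tolerance → brown.

grey, grey, red, brown, brown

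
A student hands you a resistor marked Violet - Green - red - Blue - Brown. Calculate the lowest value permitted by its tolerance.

Violet → 7 (first significant figure)
Green → 5 (second significant figure)
Red → 2 (third significant figure)
Blue → ×10^6 multiplier
Brown → ±1% tolerance
752 × 1000000 = 752000000 Ω
Lowest = 752000000 × (1 − 1/100) = 744480000 Ω.

744480000 Ω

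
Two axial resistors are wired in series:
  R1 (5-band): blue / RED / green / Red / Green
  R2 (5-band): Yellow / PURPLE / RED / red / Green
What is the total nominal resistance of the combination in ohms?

109700 Ω

R1: blue, red, green → 625; red ×10^2 → 62500 Ω.
R2: yellow, violet, red → 472; red ×10^2 → 47200 Ω.
Series: 62500 + 47200 = 109700 Ω.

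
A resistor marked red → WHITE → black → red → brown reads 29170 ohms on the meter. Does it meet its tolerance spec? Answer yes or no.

yes

Red → 2 (first significant figure)
White → 9 (second significant figure)
Black → 0 (third significant figure)
Red → ×10^2 multiplier
Brown → ±1% tolerance
290 × 100 = 29000 Ω
Allowed range: 28710 Ω to 29290 Ω.
29170 ohms lies inside that range.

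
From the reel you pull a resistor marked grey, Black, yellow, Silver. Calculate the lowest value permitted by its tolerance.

720000 Ω

Grey → 8 (first significant figure)
Black → 0 (second significant figure)
Yellow → ×10^4 multiplier
Silver → ±10% tolerance
80 × 10000 = 800000 Ω
Lowest = 800000 × (1 − 10/100) = 720000 Ω.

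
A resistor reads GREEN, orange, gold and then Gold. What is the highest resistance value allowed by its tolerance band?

Green → 5 (first significant figure)
Orange → 3 (second significant figure)
Gold → ×0.1 multiplier
Gold → ±5% tolerance
53 × 0.1 = 5.3 Ω
Highest = 5.3 × (1 + 5/100) = 5.565 Ω.

5.565 Ω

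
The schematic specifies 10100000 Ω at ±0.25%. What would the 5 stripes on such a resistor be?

10100000 Ω = 101 × 10^5.
1 → brown
0 → black
1 → brown
Multiplier 10^5 → green.
±0.25% tolerance → blue.

brown, black, brown, green, blue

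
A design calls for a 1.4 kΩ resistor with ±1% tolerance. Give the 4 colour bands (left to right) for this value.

brown, yellow, red, brown

1400 Ω = 14 × 10^2.
1 → brown
4 → yellow
Multiplier 10^2 → red.
±1% tolerance → brown.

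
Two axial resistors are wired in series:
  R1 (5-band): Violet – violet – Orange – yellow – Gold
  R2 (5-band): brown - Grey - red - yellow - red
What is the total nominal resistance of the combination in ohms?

R1: violet, violet, orange → 773; yellow ×10^4 → 7730000 Ω.
R2: brown, grey, red → 182; yellow ×10^4 → 1820000 Ω.
Series: 7730000 + 1820000 = 9550000 Ω.

9550000 Ω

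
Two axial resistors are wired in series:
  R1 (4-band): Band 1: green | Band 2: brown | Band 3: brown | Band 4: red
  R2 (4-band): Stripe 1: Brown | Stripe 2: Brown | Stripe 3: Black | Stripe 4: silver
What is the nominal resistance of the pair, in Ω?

R1: green, brown → 51; brown ×10 → 510 Ω.
R2: brown, brown → 11; black ×1 → 11 Ω.
Series: 510 + 11 = 521 Ω.

521 Ω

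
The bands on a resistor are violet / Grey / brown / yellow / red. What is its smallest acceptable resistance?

7653800 Ω

Violet → 7 (first significant figure)
Grey → 8 (second significant figure)
Brown → 1 (third significant figure)
Yellow → ×10^4 multiplier
Red → ±2% tolerance
781 × 10000 = 7810000 Ω
Smallest = 7810000 × (1 − 2/100) = 7653800 Ω.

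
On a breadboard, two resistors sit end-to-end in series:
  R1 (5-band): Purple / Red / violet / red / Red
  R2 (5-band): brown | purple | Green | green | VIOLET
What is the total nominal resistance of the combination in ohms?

17572700 Ω

R1: violet, red, violet → 727; red ×10^2 → 72700 Ω.
R2: brown, violet, green → 175; green ×10^5 → 17500000 Ω.
Series: 72700 + 17500000 = 17572700 Ω.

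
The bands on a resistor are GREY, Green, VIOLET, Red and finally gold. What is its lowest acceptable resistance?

81415 Ω

Grey → 8 (first significant figure)
Green → 5 (second significant figure)
Violet → 7 (third significant figure)
Red → ×10^2 multiplier
Gold → ±5% tolerance
857 × 100 = 85700 Ω
Lowest = 85700 × (1 − 5/100) = 81415 Ω.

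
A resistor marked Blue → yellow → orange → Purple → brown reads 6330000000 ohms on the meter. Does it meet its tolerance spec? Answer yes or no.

no

Blue → 6 (first significant figure)
Yellow → 4 (second significant figure)
Orange → 3 (third significant figure)
Violet → ×10^7 multiplier
Brown → ±1% tolerance
643 × 10000000 = 6430000000 Ω
Allowed range: 6365700000 Ω to 6494300000 Ω.
6330000000 ohms lies outside that range.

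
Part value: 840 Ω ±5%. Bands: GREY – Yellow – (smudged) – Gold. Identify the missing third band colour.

840 Ω = 84 × 10^1.
The third band is the multiplier, 10^1, which is brown.

brown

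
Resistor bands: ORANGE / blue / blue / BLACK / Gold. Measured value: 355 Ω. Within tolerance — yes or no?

yes

Orange → 3 (first significant figure)
Blue → 6 (second significant figure)
Blue → 6 (third significant figure)
Black → ×1 multiplier
Gold → ±5% tolerance
366 × 1 = 366 Ω
Allowed range: 347.7 Ω to 384.3 Ω.
355 Ω lies inside that range.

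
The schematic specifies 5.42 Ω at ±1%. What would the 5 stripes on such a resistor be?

green, yellow, red, silver, brown

5.42 Ω = 542 × 10^-2.
5 → green
4 → yellow
2 → red
Multiplier 10^-2 → silver.
±1% tolerance → brown.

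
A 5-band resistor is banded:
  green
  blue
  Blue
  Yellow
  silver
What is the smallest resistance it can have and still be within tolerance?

5094000 Ω

Green → 5 (first significant figure)
Blue → 6 (second significant figure)
Blue → 6 (third significant figure)
Yellow → ×10^4 multiplier
Silver → ±10% tolerance
566 × 10000 = 5660000 Ω
Smallest = 5660000 × (1 − 10/100) = 5094000 Ω.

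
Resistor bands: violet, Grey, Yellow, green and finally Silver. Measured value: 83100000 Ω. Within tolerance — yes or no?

yes

Violet → 7 (first significant figure)
Grey → 8 (second significant figure)
Yellow → 4 (third significant figure)
Green → ×10^5 multiplier
Silver → ±10% tolerance
784 × 100000 = 78400000 Ω
Allowed range: 70560000 Ω to 86240000 Ω.
83100000 Ω lies inside that range.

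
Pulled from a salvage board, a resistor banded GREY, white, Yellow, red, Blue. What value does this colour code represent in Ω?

89400 Ω

Grey → 8 (first significant figure)
White → 9 (second significant figure)
Yellow → 4 (third significant figure)
Red → ×10^2 multiplier
894 × 100 = 89400 Ω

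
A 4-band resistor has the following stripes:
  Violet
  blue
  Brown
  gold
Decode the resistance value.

760 Ω

Violet → 7 (first significant figure)
Blue → 6 (second significant figure)
Brown → ×10 multiplier
76 × 10 = 760 Ω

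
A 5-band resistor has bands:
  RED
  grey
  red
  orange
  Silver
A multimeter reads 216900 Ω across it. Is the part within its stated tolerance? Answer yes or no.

no

Red → 2 (first significant figure)
Grey → 8 (second significant figure)
Red → 2 (third significant figure)
Orange → ×10^3 multiplier
Silver → ±10% tolerance
282 × 1000 = 282000 Ω
Allowed range: 253800 Ω to 310200 Ω.
216900 Ω lies outside that range.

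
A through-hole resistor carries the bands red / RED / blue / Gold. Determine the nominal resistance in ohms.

22000000 Ω

Red → 2 (first significant figure)
Red → 2 (second significant figure)
Blue → ×10^6 multiplier
22 × 1000000 = 22000000 Ω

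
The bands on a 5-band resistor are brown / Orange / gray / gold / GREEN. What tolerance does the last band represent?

±0.5%

The last band, green, is the tolerance band.
Green corresponds to ±0.5%.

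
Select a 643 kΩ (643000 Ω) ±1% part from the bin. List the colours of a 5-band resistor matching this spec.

643000 Ω = 643 × 10^3.
6 → blue
4 → yellow
3 → orange
Multiplier 10^3 → orange.
±1% tolerance → brown.

blue, yellow, orange, orange, brown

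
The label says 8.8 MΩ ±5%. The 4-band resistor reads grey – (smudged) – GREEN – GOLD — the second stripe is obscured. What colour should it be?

8800000 Ω = 88 × 10^5.
The second band gives digit 8 of the significand, and 8 is grey.

grey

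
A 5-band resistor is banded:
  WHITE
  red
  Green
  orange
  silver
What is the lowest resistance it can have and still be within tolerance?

White → 9 (first significant figure)
Red → 2 (second significant figure)
Green → 5 (third significant figure)
Orange → ×10^3 multiplier
Silver → ±10% tolerance
925 × 1000 = 925000 Ω
Lowest = 925000 × (1 − 10/100) = 832500 Ω.

832500 Ω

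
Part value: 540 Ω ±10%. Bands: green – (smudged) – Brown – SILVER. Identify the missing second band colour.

540 Ω = 54 × 10^1.
The second band gives digit 4 of the significand, and 4 is yellow.

yellow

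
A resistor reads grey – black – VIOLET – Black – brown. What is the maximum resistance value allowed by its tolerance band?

815.07 Ω

Grey → 8 (first significant figure)
Black → 0 (second significant figure)
Violet → 7 (third significant figure)
Black → ×1 multiplier
Brown → ±1% tolerance
807 × 1 = 807 Ω
Maximum = 807 × (1 + 1/100) = 815.07 Ω.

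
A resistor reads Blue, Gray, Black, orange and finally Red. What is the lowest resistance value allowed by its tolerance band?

666400 Ω

Blue → 6 (first significant figure)
Grey → 8 (second significant figure)
Black → 0 (third significant figure)
Orange → ×10^3 multiplier
Red → ±2% tolerance
680 × 1000 = 680000 Ω
Lowest = 680000 × (1 − 2/100) = 666400 Ω.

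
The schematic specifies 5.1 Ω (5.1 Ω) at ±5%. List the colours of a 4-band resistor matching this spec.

green, brown, gold, gold

5.1 Ω = 51 × 10^-1.
5 → green
1 → brown
Multiplier 10^-1 → gold.
±5% tolerance → gold.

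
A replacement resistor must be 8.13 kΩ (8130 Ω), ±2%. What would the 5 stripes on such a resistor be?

grey, brown, orange, brown, red

8130 Ω = 813 × 10^1.
8 → grey
1 → brown
3 → orange
Multiplier 10^1 → brown.
±2% tolerance → red.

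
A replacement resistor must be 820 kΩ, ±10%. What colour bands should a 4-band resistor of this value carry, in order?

820000 Ω = 82 × 10^4.
8 → grey
2 → red
Multiplier 10^4 → yellow.
±10% tolerance → silver.

grey, red, yellow, silver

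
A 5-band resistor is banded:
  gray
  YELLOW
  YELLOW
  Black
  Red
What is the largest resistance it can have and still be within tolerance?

860.88 Ω

Grey → 8 (first significant figure)
Yellow → 4 (second significant figure)
Yellow → 4 (third significant figure)
Black → ×1 multiplier
Red → ±2% tolerance
844 × 1 = 844 Ω
Largest = 844 × (1 + 2/100) = 860.88 Ω.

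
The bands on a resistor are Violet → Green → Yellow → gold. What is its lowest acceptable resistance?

712500 Ω

Violet → 7 (first significant figure)
Green → 5 (second significant figure)
Yellow → ×10^4 multiplier
Gold → ±5% tolerance
75 × 10000 = 750000 Ω
Lowest = 750000 × (1 − 5/100) = 712500 Ω.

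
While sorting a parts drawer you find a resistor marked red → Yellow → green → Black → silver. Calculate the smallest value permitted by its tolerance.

220.5 Ω

Red → 2 (first significant figure)
Yellow → 4 (second significant figure)
Green → 5 (third significant figure)
Black → ×1 multiplier
Silver → ±10% tolerance
245 × 1 = 245 Ω
Smallest = 245 × (1 − 10/100) = 220.5 Ω.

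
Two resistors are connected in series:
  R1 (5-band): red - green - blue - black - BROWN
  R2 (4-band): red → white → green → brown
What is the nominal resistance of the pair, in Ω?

2900256 Ω

R1: red, green, blue → 256; black ×1 → 256 Ω.
R2: red, white → 29; green ×10^5 → 2900000 Ω.
Series: 256 + 2900000 = 2900256 Ω.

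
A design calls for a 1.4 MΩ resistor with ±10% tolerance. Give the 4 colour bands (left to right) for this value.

brown, yellow, green, silver

1400000 Ω = 14 × 10^5.
1 → brown
4 → yellow
Multiplier 10^5 → green.
±10% tolerance → silver.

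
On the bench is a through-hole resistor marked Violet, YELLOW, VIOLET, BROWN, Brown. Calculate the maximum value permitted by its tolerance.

7544.7 Ω

Violet → 7 (first significant figure)
Yellow → 4 (second significant figure)
Violet → 7 (third significant figure)
Brown → ×10 multiplier
Brown → ±1% tolerance
747 × 10 = 7470 Ω
Maximum = 7470 × (1 + 1/100) = 7544.7 Ω.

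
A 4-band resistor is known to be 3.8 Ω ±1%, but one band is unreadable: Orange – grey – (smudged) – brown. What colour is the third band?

3.8 Ω = 38 × 10^-1.
The third band is the multiplier, 10^-1, which is gold.

gold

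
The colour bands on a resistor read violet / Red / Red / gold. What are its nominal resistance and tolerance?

7200 Ω ±5%

Violet → 7 (first significant figure)
Red → 2 (second significant figure)
Red → ×10^2 multiplier
Gold → ±5% tolerance
72 × 100 = 7200 Ω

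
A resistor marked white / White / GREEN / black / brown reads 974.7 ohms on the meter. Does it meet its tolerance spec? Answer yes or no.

no

White → 9 (first significant figure)
White → 9 (second significant figure)
Green → 5 (third significant figure)
Black → ×1 multiplier
Brown → ±1% tolerance
995 × 1 = 995 Ω
Allowed range: 985.05 Ω to 1004.95 Ω.
974.7 ohms lies outside that range.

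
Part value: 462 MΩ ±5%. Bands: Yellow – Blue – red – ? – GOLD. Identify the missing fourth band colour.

462000000 Ω = 462 × 10^6.
The fourth band is the multiplier, 10^6, which is blue.

blue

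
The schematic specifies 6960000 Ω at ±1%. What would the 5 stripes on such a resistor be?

blue, white, blue, yellow, brown

6960000 Ω = 696 × 10^4.
6 → blue
9 → white
6 → blue
Multiplier 10^4 → yellow.
±1% tolerance → brown.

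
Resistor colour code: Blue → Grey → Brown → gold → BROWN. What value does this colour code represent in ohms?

68.1 Ω

Blue → 6 (first significant figure)
Grey → 8 (second significant figure)
Brown → 1 (third significant figure)
Gold → ×0.1 multiplier
681 × 0.1 = 68.1 Ω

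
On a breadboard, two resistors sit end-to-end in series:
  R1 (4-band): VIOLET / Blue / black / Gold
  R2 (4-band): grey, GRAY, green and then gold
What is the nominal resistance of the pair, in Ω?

R1: violet, blue → 76; black ×1 → 76 Ω.
R2: grey, grey → 88; green ×10^5 → 8800000 Ω.
Series: 76 + 8800000 = 8800076 Ω.

8800076 Ω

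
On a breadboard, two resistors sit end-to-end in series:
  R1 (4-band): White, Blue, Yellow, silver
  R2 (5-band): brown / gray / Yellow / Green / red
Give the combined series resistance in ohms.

R1: white, blue → 96; yellow ×10^4 → 960000 Ω.
R2: brown, grey, yellow → 184; green ×10^5 → 18400000 Ω.
Series: 960000 + 18400000 = 19360000 Ω.

19360000 Ω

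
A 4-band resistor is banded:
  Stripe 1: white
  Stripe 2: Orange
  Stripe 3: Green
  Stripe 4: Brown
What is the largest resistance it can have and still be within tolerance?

9393000 Ω

White → 9 (first significant figure)
Orange → 3 (second significant figure)
Green → ×10^5 multiplier
Brown → ±1% tolerance
93 × 100000 = 9300000 Ω
Largest = 9300000 × (1 + 1/100) = 9393000 Ω.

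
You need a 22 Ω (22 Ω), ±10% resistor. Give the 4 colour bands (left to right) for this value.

22 Ω = 22 × 10^0.
2 → red
2 → red
Multiplier 10^0 → black.
±10% tolerance → silver.

red, red, black, silver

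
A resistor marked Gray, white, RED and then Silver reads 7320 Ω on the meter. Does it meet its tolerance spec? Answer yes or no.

no

Grey → 8 (first significant figure)
White → 9 (second significant figure)
Red → ×10^2 multiplier
Silver → ±10% tolerance
89 × 100 = 8900 Ω
Allowed range: 8010 Ω to 9790 Ω.
7320 Ω lies outside that range.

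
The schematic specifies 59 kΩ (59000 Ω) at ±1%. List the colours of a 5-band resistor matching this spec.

green, white, black, red, brown

59000 Ω = 590 × 10^2.
5 → green
9 → white
0 → black
Multiplier 10^2 → red.
±1% tolerance → brown.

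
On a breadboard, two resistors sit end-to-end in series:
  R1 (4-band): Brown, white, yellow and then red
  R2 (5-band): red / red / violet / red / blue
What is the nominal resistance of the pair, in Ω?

212700 Ω

R1: brown, white → 19; yellow ×10^4 → 190000 Ω.
R2: red, red, violet → 227; red ×10^2 → 22700 Ω.
Series: 190000 + 22700 = 212700 Ω.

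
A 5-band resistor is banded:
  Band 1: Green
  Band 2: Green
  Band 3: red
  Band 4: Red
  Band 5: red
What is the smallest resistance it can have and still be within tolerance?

54096 Ω

Green → 5 (first significant figure)
Green → 5 (second significant figure)
Red → 2 (third significant figure)
Red → ×10^2 multiplier
Red → ±2% tolerance
552 × 100 = 55200 Ω
Smallest = 55200 × (1 − 2/100) = 54096 Ω.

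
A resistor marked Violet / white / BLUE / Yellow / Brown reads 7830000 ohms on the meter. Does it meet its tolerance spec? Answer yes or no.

no

Violet → 7 (first significant figure)
White → 9 (second significant figure)
Blue → 6 (third significant figure)
Yellow → ×10^4 multiplier
Brown → ±1% tolerance
796 × 10000 = 7960000 Ω
Allowed range: 7880400 Ω to 8039600 Ω.
7830000 ohms lies outside that range.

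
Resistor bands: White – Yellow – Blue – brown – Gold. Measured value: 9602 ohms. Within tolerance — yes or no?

White → 9 (first significant figure)
Yellow → 4 (second significant figure)
Blue → 6 (third significant figure)
Brown → ×10 multiplier
Gold → ±5% tolerance
946 × 10 = 9460 Ω
Allowed range: 8987 Ω to 9933 Ω.
9602 ohms lies inside that range.

yes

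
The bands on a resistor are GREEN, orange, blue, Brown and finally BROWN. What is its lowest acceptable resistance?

5306.4 Ω

Green → 5 (first significant figure)
Orange → 3 (second significant figure)
Blue → 6 (third significant figure)
Brown → ×10 multiplier
Brown → ±1% tolerance
536 × 10 = 5360 Ω
Lowest = 5360 × (1 − 1/100) = 5306.4 Ω.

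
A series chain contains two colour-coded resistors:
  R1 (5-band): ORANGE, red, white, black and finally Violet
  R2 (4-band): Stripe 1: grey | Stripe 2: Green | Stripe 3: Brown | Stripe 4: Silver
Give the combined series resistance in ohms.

1179 Ω

R1: orange, red, white → 329; black ×1 → 329 Ω.
R2: grey, green → 85; brown ×10 → 850 Ω.
Series: 329 + 850 = 1179 Ω.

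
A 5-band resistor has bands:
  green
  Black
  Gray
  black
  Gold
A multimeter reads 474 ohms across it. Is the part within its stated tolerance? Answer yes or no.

Green → 5 (first significant figure)
Black → 0 (second significant figure)
Grey → 8 (third significant figure)
Black → ×1 multiplier
Gold → ±5% tolerance
508 × 1 = 508 Ω
Allowed range: 482.6 Ω to 533.4 Ω.
474 ohms lies outside that range.

no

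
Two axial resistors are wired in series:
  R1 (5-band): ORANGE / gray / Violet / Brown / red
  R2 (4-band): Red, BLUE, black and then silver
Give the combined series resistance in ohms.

R1: orange, grey, violet → 387; brown ×10 → 3870 Ω.
R2: red, blue → 26; black ×1 → 26 Ω.
Series: 3870 + 26 = 3896 Ω.

3896 Ω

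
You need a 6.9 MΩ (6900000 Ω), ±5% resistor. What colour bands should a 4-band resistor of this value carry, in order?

6900000 Ω = 69 × 10^5.
6 → blue
9 → white
Multiplier 10^5 → green.
±5% tolerance → gold.

blue, white, green, gold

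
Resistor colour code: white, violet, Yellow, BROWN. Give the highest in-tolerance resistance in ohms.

979700 Ω

White → 9 (first significant figure)
Violet → 7 (second significant figure)
Yellow → ×10^4 multiplier
Brown → ±1% tolerance
97 × 10000 = 970000 Ω
Highest = 970000 × (1 + 1/100) = 979700 Ω.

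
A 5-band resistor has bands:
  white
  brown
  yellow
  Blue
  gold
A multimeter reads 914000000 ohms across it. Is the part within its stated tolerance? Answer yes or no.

White → 9 (first significant figure)
Brown → 1 (second significant figure)
Yellow → 4 (third significant figure)
Blue → ×10^6 multiplier
Gold → ±5% tolerance
914 × 1000000 = 914000000 Ω
Allowed range: 868300000 Ω to 959700000 Ω.
914000000 ohms lies inside that range.

yes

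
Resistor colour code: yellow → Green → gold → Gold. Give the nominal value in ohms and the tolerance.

Yellow → 4 (first significant figure)
Green → 5 (second significant figure)
Gold → ×0.1 multiplier
Gold → ±5% tolerance
45 × 0.1 = 4.5 Ω

4.5 Ω ±5%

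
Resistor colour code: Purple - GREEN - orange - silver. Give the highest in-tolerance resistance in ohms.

82500 Ω

Violet → 7 (first significant figure)
Green → 5 (second significant figure)
Orange → ×10^3 multiplier
Silver → ±10% tolerance
75 × 1000 = 75000 Ω
Highest = 75000 × (1 + 10/100) = 82500 Ω.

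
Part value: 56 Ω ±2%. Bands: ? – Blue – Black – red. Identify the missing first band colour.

green

56 Ω = 56 × 10^0.
The first band gives digit 5 of the significand, and 5 is green.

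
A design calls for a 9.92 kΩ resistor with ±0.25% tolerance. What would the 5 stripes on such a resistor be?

9920 Ω = 992 × 10^1.
9 → white
9 → white
2 → red
Multiplier 10^1 → brown.
±0.25% tolerance → blue.

white, white, red, brown, blue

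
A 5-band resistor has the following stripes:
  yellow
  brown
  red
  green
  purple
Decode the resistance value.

41200000 Ω

Yellow → 4 (first significant figure)
Brown → 1 (second significant figure)
Red → 2 (third significant figure)
Green → ×10^5 multiplier
412 × 100000 = 41200000 Ω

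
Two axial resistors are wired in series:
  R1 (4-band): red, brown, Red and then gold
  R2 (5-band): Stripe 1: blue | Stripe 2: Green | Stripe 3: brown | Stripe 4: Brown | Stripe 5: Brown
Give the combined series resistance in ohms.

R1: red, brown → 21; red ×10^2 → 2100 Ω.
R2: blue, green, brown → 651; brown ×10 → 6510 Ω.
Series: 2100 + 6510 = 8610 Ω.

8610 Ω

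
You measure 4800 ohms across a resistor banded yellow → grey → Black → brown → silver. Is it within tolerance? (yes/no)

yes

Yellow → 4 (first significant figure)
Grey → 8 (second significant figure)
Black → 0 (third significant figure)
Brown → ×10 multiplier
Silver → ±10% tolerance
480 × 10 = 4800 Ω
Allowed range: 4320 Ω to 5280 Ω.
4800 ohms lies inside that range.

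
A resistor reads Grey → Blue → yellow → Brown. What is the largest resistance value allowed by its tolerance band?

868600 Ω

Grey → 8 (first significant figure)
Blue → 6 (second significant figure)
Yellow → ×10^4 multiplier
Brown → ±1% tolerance
86 × 10000 = 860000 Ω
Largest = 860000 × (1 + 1/100) = 868600 Ω.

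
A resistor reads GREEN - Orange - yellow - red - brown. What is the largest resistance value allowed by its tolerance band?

53934 Ω

Green → 5 (first significant figure)
Orange → 3 (second significant figure)
Yellow → 4 (third significant figure)
Red → ×10^2 multiplier
Brown → ±1% tolerance
534 × 100 = 53400 Ω
Largest = 53400 × (1 + 1/100) = 53934 Ω.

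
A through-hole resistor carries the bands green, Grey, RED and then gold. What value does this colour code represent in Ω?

Green → 5 (first significant figure)
Grey → 8 (second significant figure)
Red → ×10^2 multiplier
58 × 100 = 5800 Ω

5800 Ω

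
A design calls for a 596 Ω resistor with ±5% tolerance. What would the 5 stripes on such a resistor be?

green, white, blue, black, gold

596 Ω = 596 × 10^0.
5 → green
9 → white
6 → blue
Multiplier 10^0 → black.
±5% tolerance → gold.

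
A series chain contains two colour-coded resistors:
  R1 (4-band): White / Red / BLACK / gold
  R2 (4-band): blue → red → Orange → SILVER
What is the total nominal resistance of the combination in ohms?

R1: white, red → 92; black ×1 → 92 Ω.
R2: blue, red → 62; orange ×10^3 → 62000 Ω.
Series: 92 + 62000 = 62092 Ω.

62092 Ω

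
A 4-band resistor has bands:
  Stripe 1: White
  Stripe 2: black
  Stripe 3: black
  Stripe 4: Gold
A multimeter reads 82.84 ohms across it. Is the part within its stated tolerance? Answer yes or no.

no

White → 9 (first significant figure)
Black → 0 (second significant figure)
Black → ×1 multiplier
Gold → ±5% tolerance
90 × 1 = 90 Ω
Allowed range: 85.5 Ω to 94.5 Ω.
82.84 ohms lies outside that range.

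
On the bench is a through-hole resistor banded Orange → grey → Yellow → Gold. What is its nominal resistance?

Orange → 3 (first significant figure)
Grey → 8 (second significant figure)
Yellow → ×10^4 multiplier
38 × 10000 = 380000 Ω

380000 Ω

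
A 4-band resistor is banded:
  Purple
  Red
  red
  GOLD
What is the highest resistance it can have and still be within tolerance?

Violet → 7 (first significant figure)
Red → 2 (second significant figure)
Red → ×10^2 multiplier
Gold → ±5% tolerance
72 × 100 = 7200 Ω
Highest = 7200 × (1 + 5/100) = 7560 Ω.

7560 Ω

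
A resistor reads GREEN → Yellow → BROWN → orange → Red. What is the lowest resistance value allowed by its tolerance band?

530180 Ω

Green → 5 (first significant figure)
Yellow → 4 (second significant figure)
Brown → 1 (third significant figure)
Orange → ×10^3 multiplier
Red → ±2% tolerance
541 × 1000 = 541000 Ω
Lowest = 541000 × (1 − 2/100) = 530180 Ω.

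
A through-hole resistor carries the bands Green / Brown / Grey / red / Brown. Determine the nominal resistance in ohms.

51800 Ω

Green → 5 (first significant figure)
Brown → 1 (second significant figure)
Grey → 8 (third significant figure)
Red → ×10^2 multiplier
518 × 100 = 51800 Ω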